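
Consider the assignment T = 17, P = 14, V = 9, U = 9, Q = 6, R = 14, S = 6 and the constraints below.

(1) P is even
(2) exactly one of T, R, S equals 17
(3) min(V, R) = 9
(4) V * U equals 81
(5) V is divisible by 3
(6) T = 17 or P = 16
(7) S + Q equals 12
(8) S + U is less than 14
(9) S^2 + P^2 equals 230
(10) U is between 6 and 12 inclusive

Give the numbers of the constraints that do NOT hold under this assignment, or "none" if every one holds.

No — constraints 8 and 9 are not satisfied.

(1) P = 14 is even  yes
(2) T=17, R=14, S=6; 1 of them equals 17  yes
(3) min(9, 14) = 9  yes
(4) V * U = 9 * 9 = 81  yes
(5) 9 / 3 = 3, so 3 divides 9  yes
(6) T = 17 = 17 (first disjunct)  yes
(7) S + Q = 6 + 6 = 12  yes
(8) S + U = 6 + 9 = 15; 15 ≥ 14, bound 14 not met  no
(9) S^2 + P^2 = 6^2 + 14^2 = 36 + 196 = 232, not 230  no
(10) U = 9 lies in [6, 12]  yes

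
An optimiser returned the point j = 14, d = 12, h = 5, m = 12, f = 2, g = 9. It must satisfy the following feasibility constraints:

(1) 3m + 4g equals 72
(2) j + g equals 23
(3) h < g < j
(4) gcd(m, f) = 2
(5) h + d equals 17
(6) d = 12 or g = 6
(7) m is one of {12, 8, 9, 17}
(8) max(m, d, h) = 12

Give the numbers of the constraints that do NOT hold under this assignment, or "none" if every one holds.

The assignment satisfies every constraint.

(1) 3m + 4g = 3(12) + 4(9) = 72  OK
(2) j + g = 14 + 9 = 23  OK
(3) values 5 < 9 < 14  OK
(4) gcd(12, 2) = 2  OK
(5) h + d = 5 + 12 = 17  OK
(6) d = 12 = 12 (first disjunct)  OK
(7) m = 12 is in {12, 8, 9, 17}  OK
(8) max(12, 12, 5) = 12  OK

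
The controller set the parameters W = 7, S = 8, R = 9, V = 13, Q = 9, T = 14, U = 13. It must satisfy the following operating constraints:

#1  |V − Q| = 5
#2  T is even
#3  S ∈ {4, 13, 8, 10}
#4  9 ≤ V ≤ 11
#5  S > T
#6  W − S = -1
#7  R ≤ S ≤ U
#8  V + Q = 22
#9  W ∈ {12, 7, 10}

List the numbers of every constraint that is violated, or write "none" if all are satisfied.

#1 |13 − 9| = 4, not 5 — fails.
#2 T = 14 is even — holds.
#3 S = 8 is in {4, 13, 8, 10} — holds.
#4 V = 13 is outside [9, 11] — fails.
#5 S = 8, T = 14; 8 ≤ 14 (want >) — fails.
#6 W − S = 7 − 8 = -1 — holds.
#7 values 9, 8, 13; R = 9 is not ≤ S = 8 — fails.
#8 V + Q = 13 + 9 = 22 — holds.
#9 W = 7 is in {12, 7, 10} — holds.

Constraints 1, 4, 5, 7 do not hold.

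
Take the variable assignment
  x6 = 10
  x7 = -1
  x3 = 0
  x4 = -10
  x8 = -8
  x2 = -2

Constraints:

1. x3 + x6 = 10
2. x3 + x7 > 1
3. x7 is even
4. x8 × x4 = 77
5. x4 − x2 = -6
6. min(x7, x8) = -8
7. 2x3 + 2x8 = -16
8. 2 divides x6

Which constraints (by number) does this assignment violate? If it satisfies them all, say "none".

Constraints 2, 3, 4, 5 are violated.

1. x3 + x6 = 0 + 10 = 10 — holds.
2. x3 + x7 = 0 + (-1) = -1; -1 ≤ 1, bound 1 not met — does not hold.
3. x7 = -1 is odd — does not hold.
4. x8 × x4 = -8 × (-10) = 80, not 77 — does not hold.
5. x4 − x2 = -10 − (-2) = -8, not -6 — does not hold.
6. min(-1, -8) = -8 — holds.
7. 2x3 + 2x8 = 2(0) + 2(-8) = -16 — holds.
8. 10 / 2 = 5, so 2 divides 10 — holds.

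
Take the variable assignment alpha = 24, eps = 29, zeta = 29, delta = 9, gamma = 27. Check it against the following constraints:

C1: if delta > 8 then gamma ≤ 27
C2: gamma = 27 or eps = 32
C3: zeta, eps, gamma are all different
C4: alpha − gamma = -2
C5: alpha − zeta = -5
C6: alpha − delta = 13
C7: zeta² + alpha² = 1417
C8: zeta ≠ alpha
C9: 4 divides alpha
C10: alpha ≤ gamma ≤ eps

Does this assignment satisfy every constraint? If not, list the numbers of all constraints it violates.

No — constraints 3, 4, 6 are not satisfied.

C1: delta = 9 > 8, so we need gamma ≤ 27; gamma = 27 ≤ 27  OK
C2: gamma = 27 = 27 (first disjunct)  OK
C3: zeta = eps = 29, not all different  FAIL
C4: alpha − gamma = 24 − 27 = -3, not -2  FAIL
C5: alpha − zeta = 24 − 29 = -5  OK
C6: alpha − delta = 24 − 9 = 15, not 13  FAIL
C7: zeta² + alpha² = 29² + 24² = 841 + 576 = 1417  OK
C8: zeta = 29, alpha = 24; distinct  OK
C9: 24 / 4 = 6, so 4 divides 24  OK
C10: values 24 ≤ 27 ≤ 29  OK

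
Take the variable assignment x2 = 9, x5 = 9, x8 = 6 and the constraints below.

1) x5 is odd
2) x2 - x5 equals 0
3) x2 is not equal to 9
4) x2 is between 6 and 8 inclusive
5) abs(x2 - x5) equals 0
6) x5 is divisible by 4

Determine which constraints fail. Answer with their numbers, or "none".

1) x5 = 9 is odd — holds.
2) x2 - x5 = 9 - 9 = 0 — holds.
3) x2 = 9, but 9 is required to differ — fails.
4) x2 = 9 is outside [6, 8] — fails.
5) abs(9 - 9) = 0 — holds.
6) 9 = 4*2 + 1, so 4 does not divide 9 — fails.

Constraints 3, 4, 6 do not hold.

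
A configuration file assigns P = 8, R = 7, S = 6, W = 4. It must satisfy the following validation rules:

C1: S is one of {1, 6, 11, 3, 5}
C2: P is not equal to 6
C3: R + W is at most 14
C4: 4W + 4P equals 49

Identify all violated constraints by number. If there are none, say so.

C1: S = 6 is in {1, 6, 11, 3, 5} — OK.
C2: P = 8, and 8 ≠ 6 — OK.
C3: R + W = 7 + 4 = 11; 11 ≤ 14 — OK.
C4: 4W + 4P = 4(4) + 4(8) = 48, not 49 — violated.

No — constraint 4 is not satisfied.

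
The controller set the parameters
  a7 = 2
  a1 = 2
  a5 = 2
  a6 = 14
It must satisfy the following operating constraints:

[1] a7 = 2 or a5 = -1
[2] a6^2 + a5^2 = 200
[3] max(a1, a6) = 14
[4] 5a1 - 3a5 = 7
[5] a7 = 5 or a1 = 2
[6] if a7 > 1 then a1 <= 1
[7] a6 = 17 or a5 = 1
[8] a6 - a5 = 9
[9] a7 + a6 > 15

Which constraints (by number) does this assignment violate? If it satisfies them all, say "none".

[1] a7 = 2 = 2 (first disjunct)  ✔
[2] a6^2 + a5^2 = 14^2 + 2^2 = 196 + 4 = 200  ✔
[3] max(2, 14) = 14  ✔
[4] 5a1 - 3a5 = 5(2) - 3(2) = 4, not 7  ✘
[5] a7 = 2 ≠ 5, but a1 = 2 = 2 (second disjunct)  ✔
[6] a7 = 2 > 1, so we need a1 ≤ 1; but a1 = 2 > 1  ✘
[7] a6 = 14 ≠ 17 and a5 = 2 ≠ 1; both disjuncts false  ✘
[8] a6 - a5 = 14 - 2 = 12, not 9  ✘
[9] a7 + a6 = 2 + 14 = 16; 16 > 15  ✔

No — constraints 4, 6, 7, and 8 are not satisfied.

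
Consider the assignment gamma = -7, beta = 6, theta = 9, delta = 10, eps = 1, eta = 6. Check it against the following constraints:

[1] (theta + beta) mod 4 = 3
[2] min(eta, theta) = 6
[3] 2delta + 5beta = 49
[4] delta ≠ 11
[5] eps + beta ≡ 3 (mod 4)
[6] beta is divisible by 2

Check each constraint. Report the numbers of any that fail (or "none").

Violated: 3.

[1] theta + beta = 15; 15 mod 4 = 3  holds
[2] min(6, 9) = 6  holds
[3] 2delta + 5beta = 2(10) + 5(6) = 50, not 49  fails
[4] delta = 10, and 10 ≠ 11  holds
[5] eps + beta = 7; 7 mod 4 = 3  holds
[6] 6 / 2 = 3, so 2 divides 6  holds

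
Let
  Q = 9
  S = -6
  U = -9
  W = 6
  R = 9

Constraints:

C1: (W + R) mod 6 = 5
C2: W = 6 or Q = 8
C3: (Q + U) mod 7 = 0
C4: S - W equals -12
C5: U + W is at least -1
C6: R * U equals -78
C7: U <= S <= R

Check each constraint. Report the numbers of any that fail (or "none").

Constraints 1, 5, and 6 do not hold.

C1: W + R = 15; 15 mod 6 = 3, not 5 — violated.
C2: W = 6 = 6 (first disjunct) — OK.
C3: Q + U = 0; 0 mod 7 = 0 — OK.
C4: S - W = -6 - 6 = -12 — OK.
C5: U + W = -9 + 6 = -3; -3 < -1, bound -1 not met — violated.
C6: R * U = 9 * (-9) = -81, not -78 — violated.
C7: values -9 <= -6 <= 9 — OK.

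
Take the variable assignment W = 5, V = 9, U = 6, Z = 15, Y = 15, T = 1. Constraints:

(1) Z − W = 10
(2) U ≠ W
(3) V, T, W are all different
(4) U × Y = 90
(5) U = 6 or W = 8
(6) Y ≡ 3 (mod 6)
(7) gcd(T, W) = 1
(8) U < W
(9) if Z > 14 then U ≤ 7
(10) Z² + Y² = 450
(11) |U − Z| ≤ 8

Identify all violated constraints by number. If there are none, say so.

(1) Z − W = 15 − 5 = 10  holds
(2) U = 6, W = 5; distinct  holds
(3) values 9, 1, 5 are pairwise distinct  holds
(4) U × Y = 6 × 15 = 90  holds
(5) U = 6 = 6 (first disjunct)  holds
(6) 15 mod 6 = 3  holds
(7) gcd(1, 5) = 1  holds
(8) U = 6, W = 5; 6 ≥ 5 (want <)  fails
(9) Z = 15 > 14, so we need U ≤ 7; U = 6 ≤ 7  holds
(10) Z² + Y² = 15² + 15² = 225 + 225 = 450  holds
(11) |6 − 15| = 9; 9 > 8, exceeds bound 8  fails

The assignment fails constraints 8 and 11.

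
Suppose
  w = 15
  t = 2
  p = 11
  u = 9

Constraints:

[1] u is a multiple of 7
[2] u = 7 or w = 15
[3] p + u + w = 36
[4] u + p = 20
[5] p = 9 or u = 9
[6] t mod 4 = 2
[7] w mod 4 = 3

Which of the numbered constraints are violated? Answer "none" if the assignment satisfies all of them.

Constraints 1 and 3 are violated.

[1] 9 = 7*1 + 2, so 7 does not divide 9 — fails.
[2] u = 9 ≠ 7, but w = 15 = 15 (second disjunct) — holds.
[3] p + u + w = 11 + 9 + 15 = 35, not 36 — fails.
[4] u + p = 9 + 11 = 20 — holds.
[5] p = 11 ≠ 9, but u = 9 = 9 (second disjunct) — holds.
[6] 2 mod 4 = 2 — holds.
[7] 15 mod 4 = 3 — holds.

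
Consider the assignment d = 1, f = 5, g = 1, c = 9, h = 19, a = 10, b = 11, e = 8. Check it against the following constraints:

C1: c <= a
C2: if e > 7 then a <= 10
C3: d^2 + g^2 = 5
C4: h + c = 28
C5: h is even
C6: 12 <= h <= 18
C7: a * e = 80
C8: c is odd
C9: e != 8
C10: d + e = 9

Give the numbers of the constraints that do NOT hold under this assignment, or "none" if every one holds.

Violated: 3, 5, 6, and 9.

C1: c = 9, a = 10; 9 ≤ 10 — OK.
C2: e = 8 > 7, so we need a ≤ 10; a = 10 ≤ 10 — OK.
C3: d^2 + g^2 = 1^2 + 1^2 = 1 + 1 = 2, not 5 — violated.
C4: h + c = 19 + 9 = 28 — OK.
C5: h = 19 is odd — violated.
C6: h = 19 is outside [12, 18] — violated.
C7: a * e = 10 * 8 = 80 — OK.
C8: c = 9 is odd — OK.
C9: e = 8, but 8 is required to differ — violated.
C10: d + e = 1 + 8 = 9 — OK.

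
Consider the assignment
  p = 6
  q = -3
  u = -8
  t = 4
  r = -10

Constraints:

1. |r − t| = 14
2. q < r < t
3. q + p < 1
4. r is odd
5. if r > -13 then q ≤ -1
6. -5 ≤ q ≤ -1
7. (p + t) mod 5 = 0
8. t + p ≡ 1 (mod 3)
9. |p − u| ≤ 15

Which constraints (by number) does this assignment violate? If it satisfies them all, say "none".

1. |-10 − 4| = 14  true
2. values -3, -10, 4; q = -3 is not < r = -10  false
3. q + p = -3 + 6 = 3; 3 ≥ 1, bound 1 not met  false
4. r = -10 is even  false
5. r = -10 > -13, so we need q ≤ -1; q = -3 ≤ -1  true
6. q = -3 lies in [-5, -1]  true
7. p + t = 10; 10 mod 5 = 0  true
8. t + p = 10; 10 mod 3 = 1  true
9. |6 − (-8)| = 14; 14 ≤ 15  true

Constraints 2, 3, and 4 do not hold.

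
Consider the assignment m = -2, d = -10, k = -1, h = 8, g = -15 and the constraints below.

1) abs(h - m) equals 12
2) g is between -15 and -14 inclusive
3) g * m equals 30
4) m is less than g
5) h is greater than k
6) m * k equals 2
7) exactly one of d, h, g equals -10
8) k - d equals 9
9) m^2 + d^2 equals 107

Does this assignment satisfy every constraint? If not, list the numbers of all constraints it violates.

1) abs(8 - (-2)) = 10, not 12 — does not hold.
2) g = -15 lies in [-15, -14] — holds.
3) g * m = -15 * (-2) = 30 — holds.
4) m = -2, g = -15; -2 ≥ -15 (want <) — does not hold.
5) h = 8, k = -1; 8 > -1 — holds.
6) m * k = -2 * (-1) = 2 — holds.
7) d=-10, h=8, g=-15; 1 of them equals -10 — holds.
8) k - d = -1 - (-10) = 9 — holds.
9) m^2 + d^2 = (-2)^2 + (-10)^2 = 4 + 100 = 104, not 107 — does not hold.

Constraints 1, 4, and 9 do not hold.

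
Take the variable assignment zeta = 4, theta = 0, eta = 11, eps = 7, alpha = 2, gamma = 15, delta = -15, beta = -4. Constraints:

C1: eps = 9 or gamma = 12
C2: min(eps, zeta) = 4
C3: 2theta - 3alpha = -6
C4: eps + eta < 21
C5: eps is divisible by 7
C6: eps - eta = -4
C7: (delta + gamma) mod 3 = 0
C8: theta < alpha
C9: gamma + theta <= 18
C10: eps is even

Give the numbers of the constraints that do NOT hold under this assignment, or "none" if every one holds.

C1: eps = 7 ≠ 9 and gamma = 15 ≠ 12; both disjuncts false — does not hold.
C2: min(7, 4) = 4 — holds.
C3: 2theta - 3alpha = 2(0) - 3(2) = -6 — holds.
C4: eps + eta = 7 + 11 = 18; 18 < 21 — holds.
C5: 7 / 7 = 1, so 7 divides 7 — holds.
C6: eps - eta = 7 - 11 = -4 — holds.
C7: delta + gamma = 0; 0 mod 3 = 0 — holds.
C8: theta = 0, alpha = 2; 0 < 2 — holds.
C9: gamma + theta = 15 + 0 = 15; 15 ≤ 18 — holds.
C10: eps = 7 is odd — does not hold.

Violated: 1 and 10.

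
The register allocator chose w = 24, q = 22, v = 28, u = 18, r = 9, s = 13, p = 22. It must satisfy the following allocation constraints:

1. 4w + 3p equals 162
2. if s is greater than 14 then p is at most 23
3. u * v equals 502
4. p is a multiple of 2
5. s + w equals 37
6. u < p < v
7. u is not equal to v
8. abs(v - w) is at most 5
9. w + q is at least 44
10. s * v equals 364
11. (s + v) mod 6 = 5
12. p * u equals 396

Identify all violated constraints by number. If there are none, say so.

1. 4w + 3p = 4(24) + 3(22) = 162 — satisfied.
2. s = 13, not > 14; antecedent false, conditional vacuously true — satisfied.
3. u * v = 18 * 28 = 504, not 502 — violated.
4. 22 / 2 = 11, so 2 divides 22 — satisfied.
5. s + w = 13 + 24 = 37 — satisfied.
6. values 18 < 22 < 28 — satisfied.
7. u = 18, v = 28; distinct — satisfied.
8. abs(28 - 24) = 4; 4 ≤ 5 — satisfied.
9. w + q = 24 + 22 = 46; 46 ≥ 44 — satisfied.
10. s * v = 13 * 28 = 364 — satisfied.
11. s + v = 41; 41 mod 6 = 5 — satisfied.
12. p * u = 22 * 18 = 396 — satisfied.

Constraint 3 does not hold.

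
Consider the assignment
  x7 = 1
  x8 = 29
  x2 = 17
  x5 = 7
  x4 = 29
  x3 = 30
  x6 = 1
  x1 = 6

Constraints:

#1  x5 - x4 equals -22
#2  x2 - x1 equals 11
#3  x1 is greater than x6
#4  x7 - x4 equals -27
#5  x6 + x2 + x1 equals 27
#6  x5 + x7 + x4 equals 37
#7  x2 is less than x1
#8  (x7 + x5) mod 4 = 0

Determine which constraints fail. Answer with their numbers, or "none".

#1 x5 - x4 = 7 - 29 = -22 — satisfied.
#2 x2 - x1 = 17 - 6 = 11 — satisfied.
#3 x1 = 6, x6 = 1; 6 > 1 — satisfied.
#4 x7 - x4 = 1 - 29 = -28, not -27 — violated.
#5 x6 + x2 + x1 = 1 + 17 + 6 = 24, not 27 — violated.
#6 x5 + x7 + x4 = 7 + 1 + 29 = 37 — satisfied.
#7 x2 = 17, x1 = 6; 17 ≥ 6 (want <) — violated.
#8 x7 + x5 = 8; 8 mod 4 = 0 — satisfied.

Constraints 4, 5, and 7 are violated.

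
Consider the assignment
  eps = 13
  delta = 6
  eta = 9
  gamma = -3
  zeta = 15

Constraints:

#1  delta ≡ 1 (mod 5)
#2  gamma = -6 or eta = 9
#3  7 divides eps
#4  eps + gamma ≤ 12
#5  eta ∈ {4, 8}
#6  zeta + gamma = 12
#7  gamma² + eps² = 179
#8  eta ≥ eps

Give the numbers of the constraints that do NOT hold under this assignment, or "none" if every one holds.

The assignment fails constraints 3, 5, 7, 8.

#1 6 mod 5 = 1  ✔
#2 gamma = -3 ≠ -6, but eta = 9 = 9 (second disjunct)  ✔
#3 13 = 7×1 + 6, so 7 does not divide 13  ✘
#4 eps + gamma = 13 + (-3) = 10; 10 ≤ 12  ✔
#5 eta = 9 is not in {4, 8}  ✘
#6 zeta + gamma = 15 + (-3) = 12  ✔
#7 gamma² + eps² = (-3)² + 13² = 9 + 169 = 178, not 179  ✘
#8 eta = 9, eps = 13; 9 < 13 (want ≥)  ✘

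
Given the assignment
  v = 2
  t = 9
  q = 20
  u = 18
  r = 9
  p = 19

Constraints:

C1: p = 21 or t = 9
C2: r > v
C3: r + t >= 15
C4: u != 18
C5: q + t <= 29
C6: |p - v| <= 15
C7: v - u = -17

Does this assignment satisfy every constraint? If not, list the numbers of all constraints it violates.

C1: p = 19 ≠ 21, but t = 9 = 9 (second disjunct)  ✔
C2: r = 9, v = 2; 9 > 2  ✔
C3: r + t = 9 + 9 = 18; 18 ≥ 15  ✔
C4: u = 18, but 18 is required to differ  ✘
C5: q + t = 20 + 9 = 29; 29 ≤ 29  ✔
C6: |19 - 2| = 17; 17 > 15, exceeds bound 15  ✘
C7: v - u = 2 - 18 = -16, not -17  ✘

The assignment fails constraints 4, 6, and 7.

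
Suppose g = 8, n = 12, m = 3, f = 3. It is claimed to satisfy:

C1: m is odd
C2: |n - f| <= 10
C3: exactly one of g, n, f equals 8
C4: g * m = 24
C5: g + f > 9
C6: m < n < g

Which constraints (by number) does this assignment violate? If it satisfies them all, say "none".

C1: m = 3 is odd  ✓
C2: |12 - 3| = 9; 9 ≤ 10  ✓
C3: g=8, n=12, f=3; 1 of them equals 8  ✓
C4: g * m = 8 * 3 = 24  ✓
C5: g + f = 8 + 3 = 11; 11 > 9  ✓
C6: values 3, 12, 8; n = 12 is not < g = 8  ✗

Violated: 6.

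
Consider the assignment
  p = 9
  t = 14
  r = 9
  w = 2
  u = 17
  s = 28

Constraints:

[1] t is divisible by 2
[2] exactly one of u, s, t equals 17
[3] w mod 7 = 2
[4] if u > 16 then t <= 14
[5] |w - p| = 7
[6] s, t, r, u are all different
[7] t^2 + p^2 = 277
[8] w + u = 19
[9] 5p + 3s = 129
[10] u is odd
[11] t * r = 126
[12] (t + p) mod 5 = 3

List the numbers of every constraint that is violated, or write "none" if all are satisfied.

[1] 14 / 2 = 7, so 2 divides 14  true
[2] u=17, s=28, t=14; 1 of them equals 17  true
[3] 2 mod 7 = 2  true
[4] u = 17 > 16, so we need t ≤ 14; t = 14 ≤ 14  true
[5] |2 - 9| = 7  true
[6] values 28, 14, 9, 17 are pairwise distinct  true
[7] t^2 + p^2 = 14^2 + 9^2 = 196 + 81 = 277  true
[8] w + u = 2 + 17 = 19  true
[9] 5p + 3s = 5(9) + 3(28) = 129  true
[10] u = 17 is odd  true
[11] t * r = 14 * 9 = 126  true
[12] t + p = 23; 23 mod 5 = 3  true

No violations.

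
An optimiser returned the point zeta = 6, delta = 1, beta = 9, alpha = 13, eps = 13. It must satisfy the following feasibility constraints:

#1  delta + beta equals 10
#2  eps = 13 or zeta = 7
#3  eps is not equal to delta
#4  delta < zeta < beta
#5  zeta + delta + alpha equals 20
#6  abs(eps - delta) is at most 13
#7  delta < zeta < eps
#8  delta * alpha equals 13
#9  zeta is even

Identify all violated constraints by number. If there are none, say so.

#1 delta + beta = 1 + 9 = 10  true
#2 eps = 13 = 13 (first disjunct)  true
#3 eps = 13, delta = 1; distinct  true
#4 values 1 < 6 < 9  true
#5 zeta + delta + alpha = 6 + 1 + 13 = 20  true
#6 abs(13 - 1) = 12; 12 ≤ 13  true
#7 values 1 < 6 < 13  true
#8 delta * alpha = 1 * 13 = 13  true
#9 zeta = 6 is even  true

The assignment satisfies every constraint.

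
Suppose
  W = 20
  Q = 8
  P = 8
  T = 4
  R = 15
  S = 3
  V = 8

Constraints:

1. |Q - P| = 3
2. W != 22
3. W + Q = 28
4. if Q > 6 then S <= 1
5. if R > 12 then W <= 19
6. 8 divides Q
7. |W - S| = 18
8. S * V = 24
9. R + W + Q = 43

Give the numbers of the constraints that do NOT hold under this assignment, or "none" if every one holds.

Constraints 1, 4, 5, and 7 do not hold.

1. |8 - 8| = 0, not 3 — does not hold.
2. W = 20, and 20 ≠ 22 — holds.
3. W + Q = 20 + 8 = 28 — holds.
4. Q = 8 > 6, so we need S ≤ 1; but S = 3 > 1 — does not hold.
5. R = 15 > 12, so we need W ≤ 19; but W = 20 > 19 — does not hold.
6. 8 / 8 = 1, so 8 divides 8 — holds.
7. |20 - 3| = 17, not 18 — does not hold.
8. S * V = 3 * 8 = 24 — holds.
9. R + W + Q = 15 + 20 + 8 = 43 — holds.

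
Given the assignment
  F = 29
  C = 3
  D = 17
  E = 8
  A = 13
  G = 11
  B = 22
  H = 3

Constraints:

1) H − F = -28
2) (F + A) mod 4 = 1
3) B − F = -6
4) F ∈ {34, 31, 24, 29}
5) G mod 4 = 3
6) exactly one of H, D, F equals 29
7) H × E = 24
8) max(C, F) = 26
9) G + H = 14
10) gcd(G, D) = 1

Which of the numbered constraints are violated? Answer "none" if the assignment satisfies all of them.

1) H − F = 3 − 29 = -26, not -28  false
2) F + A = 42; 42 mod 4 = 2, not 1  false
3) B − F = 22 − 29 = -7, not -6  false
4) F = 29 is in {34, 31, 24, 29}  true
5) 11 mod 4 = 3  true
6) H=3, D=17, F=29; 1 of them equals 29  true
7) H × E = 3 × 8 = 24  true
8) max(3, 29) = 29, not 26  false
9) G + H = 11 + 3 = 14  true
10) gcd(11, 17) = 1  true

Constraints 1, 2, 3, 8 are violated.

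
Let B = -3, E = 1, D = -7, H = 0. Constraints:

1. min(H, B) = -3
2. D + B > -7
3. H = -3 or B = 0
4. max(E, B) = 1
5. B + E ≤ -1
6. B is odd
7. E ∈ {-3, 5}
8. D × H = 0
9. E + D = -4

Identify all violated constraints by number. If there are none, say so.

1. min(0, -3) = -3  holds
2. D + B = -7 + (-3) = -10; -10 ≤ -7, bound -7 not met  fails
3. H = 0 ≠ -3 and B = -3 ≠ 0; both disjuncts false  fails
4. max(1, -3) = 1  holds
5. B + E = -3 + 1 = -2; -2 ≤ -1  holds
6. B = -3 is odd  holds
7. E = 1 is not in {-3, 5}  fails
8. D × H = -7 × 0 = 0  holds
9. E + D = 1 + (-7) = -6, not -4  fails

No — constraints 2, 3, 7, 9 are not satisfied.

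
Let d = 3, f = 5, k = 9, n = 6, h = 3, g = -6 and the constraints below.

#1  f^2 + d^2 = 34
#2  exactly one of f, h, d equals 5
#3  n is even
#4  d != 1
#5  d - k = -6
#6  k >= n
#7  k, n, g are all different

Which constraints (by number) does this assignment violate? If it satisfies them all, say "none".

The assignment satisfies every constraint.

#1 f^2 + d^2 = 5^2 + 3^2 = 25 + 9 = 34 — holds.
#2 f=5, h=3, d=3; 1 of them equals 5 — holds.
#3 n = 6 is even — holds.
#4 d = 3, and 3 ≠ 1 — holds.
#5 d - k = 3 - 9 = -6 — holds.
#6 k = 9, n = 6; 9 ≥ 6 — holds.
#7 values 9, 6, -6 are pairwise distinct — holds.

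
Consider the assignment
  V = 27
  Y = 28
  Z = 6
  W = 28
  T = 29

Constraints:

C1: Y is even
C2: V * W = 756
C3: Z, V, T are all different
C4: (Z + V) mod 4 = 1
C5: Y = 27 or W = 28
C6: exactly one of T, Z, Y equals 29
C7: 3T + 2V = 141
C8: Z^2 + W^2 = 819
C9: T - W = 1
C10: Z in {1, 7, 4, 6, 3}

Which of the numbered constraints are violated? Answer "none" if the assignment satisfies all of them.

C1: Y = 28 is even — holds.
C2: V * W = 27 * 28 = 756 — holds.
C3: values 6, 27, 29 are pairwise distinct — holds.
C4: Z + V = 33; 33 mod 4 = 1 — holds.
C5: Y = 28 ≠ 27, but W = 28 = 28 (second disjunct) — holds.
C6: T=29, Z=6, Y=28; 1 of them equals 29 — holds.
C7: 3T + 2V = 3(29) + 2(27) = 141 — holds.
C8: Z^2 + W^2 = 6^2 + 28^2 = 36 + 784 = 820, not 819 — does not hold.
C9: T - W = 29 - 28 = 1 — holds.
C10: Z = 6 is in {1, 7, 4, 6, 3} — holds.

The assignment fails constraint 8.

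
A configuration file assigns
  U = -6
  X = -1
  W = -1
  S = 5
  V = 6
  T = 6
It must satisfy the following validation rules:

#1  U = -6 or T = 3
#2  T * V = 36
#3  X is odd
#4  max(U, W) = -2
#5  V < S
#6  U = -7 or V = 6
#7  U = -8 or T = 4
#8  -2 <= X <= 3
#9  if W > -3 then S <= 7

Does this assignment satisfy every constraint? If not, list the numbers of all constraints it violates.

Constraints 4, 5, and 7 do not hold.

#1 U = -6 = -6 (first disjunct)  holds
#2 T * V = 6 * 6 = 36  holds
#3 X = -1 is odd  holds
#4 max(-6, -1) = -1, not -2  fails
#5 V = 6, S = 5; 6 ≥ 5 (want <)  fails
#6 U = -6 ≠ -7, but V = 6 = 6 (second disjunct)  holds
#7 U = -6 ≠ -8 and T = 6 ≠ 4; both disjuncts false  fails
#8 X = -1 lies in [-2, 3]  holds
#9 W = -1 > -3, so we need S ≤ 7; S = 5 ≤ 7  holds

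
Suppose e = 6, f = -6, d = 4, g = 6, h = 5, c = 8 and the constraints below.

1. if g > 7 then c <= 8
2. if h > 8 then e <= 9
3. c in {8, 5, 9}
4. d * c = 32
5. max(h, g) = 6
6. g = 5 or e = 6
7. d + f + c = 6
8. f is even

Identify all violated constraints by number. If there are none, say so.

1. g = 6, not > 7; antecedent false, conditional vacuously true  ✔
2. h = 5, not > 8; antecedent false, conditional vacuously true  ✔
3. c = 8 is in {8, 5, 9}  ✔
4. d * c = 4 * 8 = 32  ✔
5. max(5, 6) = 6  ✔
6. g = 6 ≠ 5, but e = 6 = 6 (second disjunct)  ✔
7. d + f + c = 4 + (-6) + 8 = 6  ✔
8. f = -6 is even  ✔

Yes — all constraints hold.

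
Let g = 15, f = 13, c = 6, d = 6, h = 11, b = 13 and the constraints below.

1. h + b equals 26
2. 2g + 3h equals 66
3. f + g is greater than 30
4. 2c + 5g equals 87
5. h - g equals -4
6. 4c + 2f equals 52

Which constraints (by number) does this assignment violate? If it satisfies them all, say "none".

1. h + b = 11 + 13 = 24, not 26 — violated.
2. 2g + 3h = 2(15) + 3(11) = 63, not 66 — violated.
3. f + g = 13 + 15 = 28; 28 ≤ 30, bound 30 not met — violated.
4. 2c + 5g = 2(6) + 5(15) = 87 — OK.
5. h - g = 11 - 15 = -4 — OK.
6. 4c + 2f = 4(6) + 2(13) = 50, not 52 — violated.

Constraints 1, 2, 3, and 6 are violated.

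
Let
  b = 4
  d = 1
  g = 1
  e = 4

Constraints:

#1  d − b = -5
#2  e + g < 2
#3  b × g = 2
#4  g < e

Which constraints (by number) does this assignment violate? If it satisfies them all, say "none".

#1 d − b = 1 − 4 = -3, not -5 — violated.
#2 e + g = 4 + 1 = 5; 5 ≥ 2, bound 2 not met — violated.
#3 b × g = 4 × 1 = 4, not 2 — violated.
#4 g = 1, e = 4; 1 < 4 — satisfied.

Constraints 1, 2, and 3 do not hold.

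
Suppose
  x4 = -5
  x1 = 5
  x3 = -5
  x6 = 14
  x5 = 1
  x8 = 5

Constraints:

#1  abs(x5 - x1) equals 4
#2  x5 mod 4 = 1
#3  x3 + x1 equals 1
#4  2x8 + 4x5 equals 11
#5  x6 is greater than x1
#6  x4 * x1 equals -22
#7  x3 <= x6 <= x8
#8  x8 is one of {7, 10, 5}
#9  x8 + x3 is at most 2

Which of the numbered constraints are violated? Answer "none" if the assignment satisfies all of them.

No — constraints 3, 4, 6, and 7 are not satisfied.

#1 abs(1 - 5) = 4 — OK.
#2 1 mod 4 = 1 — OK.
#3 x3 + x1 = -5 + 5 = 0, not 1 — violated.
#4 2x8 + 4x5 = 2(5) + 4(1) = 14, not 11 — violated.
#5 x6 = 14, x1 = 5; 14 > 5 — OK.
#6 x4 * x1 = -5 * 5 = -25, not -22 — violated.
#7 values -5, 14, 5; x6 = 14 is not <= x8 = 5 — violated.
#8 x8 = 5 is in {7, 10, 5} — OK.
#9 x8 + x3 = 5 + (-5) = 0; 0 ≤ 2 — OK.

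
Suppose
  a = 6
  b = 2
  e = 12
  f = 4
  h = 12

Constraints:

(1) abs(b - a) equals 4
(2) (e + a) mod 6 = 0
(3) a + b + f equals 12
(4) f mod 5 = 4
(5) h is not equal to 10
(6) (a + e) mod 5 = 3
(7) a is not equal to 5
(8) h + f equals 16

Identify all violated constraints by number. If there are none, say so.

(1) abs(2 - 6) = 4 — OK.
(2) e + a = 18; 18 mod 6 = 0 — OK.
(3) a + b + f = 6 + 2 + 4 = 12 — OK.
(4) 4 mod 5 = 4 — OK.
(5) h = 12, and 12 ≠ 10 — OK.
(6) a + e = 18; 18 mod 5 = 3 — OK.
(7) a = 6, and 6 ≠ 5 — OK.
(8) h + f = 12 + 4 = 16 — OK.

The assignment satisfies every constraint.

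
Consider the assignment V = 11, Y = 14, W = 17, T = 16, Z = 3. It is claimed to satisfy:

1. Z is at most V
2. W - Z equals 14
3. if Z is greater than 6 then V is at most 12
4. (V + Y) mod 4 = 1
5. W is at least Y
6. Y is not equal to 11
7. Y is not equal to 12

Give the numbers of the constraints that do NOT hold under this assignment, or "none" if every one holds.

All constraints are satisfied.

1. Z = 3, V = 11; 3 ≤ 11 — OK.
2. W - Z = 17 - 3 = 14 — OK.
3. Z = 3, not > 6; antecedent false, conditional vacuously true — OK.
4. V + Y = 25; 25 mod 4 = 1 — OK.
5. W = 17, Y = 14; 17 ≥ 14 — OK.
6. Y = 14, and 14 ≠ 11 — OK.
7. Y = 14, and 14 ≠ 12 — OK.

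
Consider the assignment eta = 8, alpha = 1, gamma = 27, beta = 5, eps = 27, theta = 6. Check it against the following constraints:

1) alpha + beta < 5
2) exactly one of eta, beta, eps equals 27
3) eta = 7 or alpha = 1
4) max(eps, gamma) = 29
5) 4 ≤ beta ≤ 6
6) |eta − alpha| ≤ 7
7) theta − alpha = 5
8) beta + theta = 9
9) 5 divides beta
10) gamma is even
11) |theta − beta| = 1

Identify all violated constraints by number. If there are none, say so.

1) alpha + beta = 1 + 5 = 6; 6 ≥ 5, bound 5 not met  ✗
2) eta=8, beta=5, eps=27; 1 of them equals 27  ✓
3) eta = 8 ≠ 7, but alpha = 1 = 1 (second disjunct)  ✓
4) max(27, 27) = 27, not 29  ✗
5) beta = 5 lies in [4, 6]  ✓
6) |8 − 1| = 7; 7 ≤ 7  ✓
7) theta − alpha = 6 − 1 = 5  ✓
8) beta + theta = 5 + 6 = 11, not 9  ✗
9) 5 / 5 = 1, so 5 divides 5  ✓
10) gamma = 27 is odd  ✗
11) |6 − 5| = 1  ✓

No — constraints 1, 4, 8, 10 are not satisfied.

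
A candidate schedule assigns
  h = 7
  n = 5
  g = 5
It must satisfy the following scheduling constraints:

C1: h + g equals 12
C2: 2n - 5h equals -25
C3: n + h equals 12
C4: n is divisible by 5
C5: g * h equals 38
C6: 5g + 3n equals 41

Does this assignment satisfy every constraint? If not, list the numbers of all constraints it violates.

No — constraints 5 and 6 are not satisfied.

C1: h + g = 7 + 5 = 12  OK
C2: 2n - 5h = 2(5) - 5(7) = -25  OK
C3: n + h = 5 + 7 = 12  OK
C4: 5 / 5 = 1, so 5 divides 5  OK
C5: g * h = 5 * 7 = 35, not 38  FAIL
C6: 5g + 3n = 5(5) + 3(5) = 40, not 41  FAIL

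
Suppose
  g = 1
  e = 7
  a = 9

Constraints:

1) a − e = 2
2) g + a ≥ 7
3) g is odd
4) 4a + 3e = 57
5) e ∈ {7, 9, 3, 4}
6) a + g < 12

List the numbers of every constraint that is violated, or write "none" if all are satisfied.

1) a − e = 9 − 7 = 2  ✓
2) g + a = 1 + 9 = 10; 10 ≥ 7  ✓
3) g = 1 is odd  ✓
4) 4a + 3e = 4(9) + 3(7) = 57  ✓
5) e = 7 is in {7, 9, 3, 4}  ✓
6) a + g = 9 + 1 = 10; 10 < 12  ✓

No violations.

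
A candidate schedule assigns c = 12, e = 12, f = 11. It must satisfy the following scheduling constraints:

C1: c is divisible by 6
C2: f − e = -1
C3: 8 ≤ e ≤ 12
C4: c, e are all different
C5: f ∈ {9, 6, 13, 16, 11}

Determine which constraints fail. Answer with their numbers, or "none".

C1: 12 / 6 = 2, so 6 divides 12  holds
C2: f − e = 11 − 12 = -1  holds
C3: e = 12 lies in [8, 12]  holds
C4: c = e = 12, not all different  fails
C5: f = 11 is in {9, 6, 13, 16, 11}  holds

The assignment fails constraint 4.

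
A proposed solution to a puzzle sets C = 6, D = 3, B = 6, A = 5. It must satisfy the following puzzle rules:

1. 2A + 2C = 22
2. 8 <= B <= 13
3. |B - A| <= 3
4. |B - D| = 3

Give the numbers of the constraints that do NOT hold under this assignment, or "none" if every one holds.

Constraint 2 is violated.

1. 2A + 2C = 2(5) + 2(6) = 22  OK
2. B = 6 is outside [8, 13]  FAIL
3. |6 - 5| = 1; 1 ≤ 3  OK
4. |6 - 3| = 3  OK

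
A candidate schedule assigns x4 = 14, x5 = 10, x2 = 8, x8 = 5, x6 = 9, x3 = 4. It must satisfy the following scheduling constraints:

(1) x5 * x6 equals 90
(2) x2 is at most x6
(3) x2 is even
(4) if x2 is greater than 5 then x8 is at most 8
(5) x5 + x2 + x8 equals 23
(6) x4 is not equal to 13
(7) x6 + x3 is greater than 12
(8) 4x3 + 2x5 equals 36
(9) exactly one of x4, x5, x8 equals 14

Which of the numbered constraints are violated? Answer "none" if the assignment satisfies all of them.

Yes — all constraints hold.

(1) x5 * x6 = 10 * 9 = 90 — holds.
(2) x2 = 8, x6 = 9; 8 ≤ 9 — holds.
(3) x2 = 8 is even — holds.
(4) x2 = 8 > 5, so we need x8 ≤ 8; x8 = 5 ≤ 8 — holds.
(5) x5 + x2 + x8 = 10 + 8 + 5 = 23 — holds.
(6) x4 = 14, and 14 ≠ 13 — holds.
(7) x6 + x3 = 9 + 4 = 13; 13 > 12 — holds.
(8) 4x3 + 2x5 = 4(4) + 2(10) = 36 — holds.
(9) x4=14, x5=10, x8=5; 1 of them equals 14 — holds.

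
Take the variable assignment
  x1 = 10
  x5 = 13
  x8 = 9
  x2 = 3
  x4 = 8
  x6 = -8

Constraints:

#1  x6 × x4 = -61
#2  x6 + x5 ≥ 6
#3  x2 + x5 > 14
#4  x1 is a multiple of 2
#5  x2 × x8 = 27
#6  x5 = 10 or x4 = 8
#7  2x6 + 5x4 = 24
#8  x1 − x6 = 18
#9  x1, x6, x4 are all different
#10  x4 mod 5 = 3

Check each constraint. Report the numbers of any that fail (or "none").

Violated: 1 and 2.

#1 x6 × x4 = -8 × 8 = -64, not -61 — fails.
#2 x6 + x5 = -8 + 13 = 5; 5 < 6, bound 6 not met — fails.
#3 x2 + x5 = 3 + 13 = 16; 16 > 14 — holds.
#4 10 / 2 = 5, so 2 divides 10 — holds.
#5 x2 × x8 = 3 × 9 = 27 — holds.
#6 x5 = 13 ≠ 10, but x4 = 8 = 8 (second disjunct) — holds.
#7 2x6 + 5x4 = 2(-8) + 5(8) = 24 — holds.
#8 x1 − x6 = 10 − (-8) = 18 — holds.
#9 values 10, -8, 8 are pairwise distinct — holds.
#10 8 mod 5 = 3 — holds.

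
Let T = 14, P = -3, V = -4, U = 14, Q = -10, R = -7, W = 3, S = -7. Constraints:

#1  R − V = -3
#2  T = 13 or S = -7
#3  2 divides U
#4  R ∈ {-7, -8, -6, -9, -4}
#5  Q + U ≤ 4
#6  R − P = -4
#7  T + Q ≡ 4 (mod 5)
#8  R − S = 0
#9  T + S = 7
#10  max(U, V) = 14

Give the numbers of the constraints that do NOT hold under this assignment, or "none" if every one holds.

None — every constraint holds.

#1 R − V = -7 − (-4) = -3 — holds.
#2 T = 14 ≠ 13, but S = -7 = -7 (second disjunct) — holds.
#3 14 / 2 = 7, so 2 divides 14 — holds.
#4 R = -7 is in {-7, -8, -6, -9, -4} — holds.
#5 Q + U = -10 + 14 = 4; 4 ≤ 4 — holds.
#6 R − P = -7 − (-3) = -4 — holds.
#7 T + Q = 4; 4 mod 5 = 4 — holds.
#8 R − S = -7 − (-7) = 0 — holds.
#9 T + S = 14 + (-7) = 7 — holds.
#10 max(14, -4) = 14 — holds.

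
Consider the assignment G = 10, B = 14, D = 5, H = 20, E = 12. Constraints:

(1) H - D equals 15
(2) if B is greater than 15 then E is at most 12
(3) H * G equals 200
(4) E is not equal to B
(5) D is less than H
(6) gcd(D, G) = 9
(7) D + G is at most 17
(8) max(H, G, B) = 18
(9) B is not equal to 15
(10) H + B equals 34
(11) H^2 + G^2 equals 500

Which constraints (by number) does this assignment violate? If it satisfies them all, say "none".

(1) H - D = 20 - 5 = 15  yes
(2) B = 14, not > 15; antecedent false, conditional vacuously true  yes
(3) H * G = 20 * 10 = 200  yes
(4) E = 12, B = 14; distinct  yes
(5) D = 5, H = 20; 5 < 20  yes
(6) gcd(5, 10) = 5, not 9  no
(7) D + G = 5 + 10 = 15; 15 ≤ 17  yes
(8) max(20, 10, 14) = 20, not 18  no
(9) B = 14, and 14 ≠ 15  yes
(10) H + B = 20 + 14 = 34  yes
(11) H^2 + G^2 = 20^2 + 10^2 = 400 + 100 = 500  yes

No — constraints 6, 8 are not satisfied.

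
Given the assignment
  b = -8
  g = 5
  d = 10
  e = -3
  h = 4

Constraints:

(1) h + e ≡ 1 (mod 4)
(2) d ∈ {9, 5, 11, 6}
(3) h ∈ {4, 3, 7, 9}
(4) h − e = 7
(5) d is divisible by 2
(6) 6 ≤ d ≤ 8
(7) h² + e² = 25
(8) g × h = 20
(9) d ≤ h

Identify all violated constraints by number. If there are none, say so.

(1) h + e = 1; 1 mod 4 = 1  yes
(2) d = 10 is not in {9, 5, 11, 6}  no
(3) h = 4 is in {4, 3, 7, 9}  yes
(4) h − e = 4 − (-3) = 7  yes
(5) 10 / 2 = 5, so 2 divides 10  yes
(6) d = 10 is outside [6, 8]  no
(7) h² + e² = 4² + (-3)² = 16 + 9 = 25  yes
(8) g × h = 5 × 4 = 20  yes
(9) d = 10, h = 4; 10 > 4 (want ≤)  no

Constraints 2, 6, 9 are violated.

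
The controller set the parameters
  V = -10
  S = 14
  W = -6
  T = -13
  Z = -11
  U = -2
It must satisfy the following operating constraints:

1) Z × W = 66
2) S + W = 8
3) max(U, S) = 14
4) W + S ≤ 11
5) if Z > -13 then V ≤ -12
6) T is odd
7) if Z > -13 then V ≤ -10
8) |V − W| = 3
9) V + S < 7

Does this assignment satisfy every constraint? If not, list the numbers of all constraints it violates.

1) Z × W = -11 × (-6) = 66 — satisfied.
2) S + W = 14 + (-6) = 8 — satisfied.
3) max(-2, 14) = 14 — satisfied.
4) W + S = -6 + 14 = 8; 8 ≤ 11 — satisfied.
5) Z = -11 > -13, so we need V ≤ -12; but V = -10 > -12 — violated.
6) T = -13 is odd — satisfied.
7) Z = -11 > -13, so we need V ≤ -10; V = -10 ≤ -10 — satisfied.
8) |-10 − (-6)| = 4, not 3 — violated.
9) V + S = -10 + 14 = 4; 4 < 7 — satisfied.

No — constraints 5 and 8 are not satisfied.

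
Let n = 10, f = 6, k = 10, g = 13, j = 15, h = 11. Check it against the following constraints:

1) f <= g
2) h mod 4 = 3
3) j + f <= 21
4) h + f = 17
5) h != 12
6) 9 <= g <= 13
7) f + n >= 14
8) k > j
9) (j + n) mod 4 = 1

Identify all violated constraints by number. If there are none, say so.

Constraint 8 does not hold.

1) f = 6, g = 13; 6 ≤ 13  OK
2) 11 mod 4 = 3  OK
3) j + f = 15 + 6 = 21; 21 ≤ 21  OK
4) h + f = 11 + 6 = 17  OK
5) h = 11, and 11 ≠ 12  OK
6) g = 13 lies in [9, 13]  OK
7) f + n = 6 + 10 = 16; 16 ≥ 14  OK
8) k = 10, j = 15; 10 ≤ 15 (want >)  FAIL
9) j + n = 25; 25 mod 4 = 1  OK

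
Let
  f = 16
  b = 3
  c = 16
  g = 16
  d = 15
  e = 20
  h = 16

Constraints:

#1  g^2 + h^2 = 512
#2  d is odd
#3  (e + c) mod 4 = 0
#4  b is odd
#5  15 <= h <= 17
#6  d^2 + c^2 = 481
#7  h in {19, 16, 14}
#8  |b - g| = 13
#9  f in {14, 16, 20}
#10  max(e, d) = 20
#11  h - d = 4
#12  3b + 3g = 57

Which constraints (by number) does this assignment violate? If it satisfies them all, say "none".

#1 g^2 + h^2 = 16^2 + 16^2 = 256 + 256 = 512 — OK.
#2 d = 15 is odd — OK.
#3 e + c = 36; 36 mod 4 = 0 — OK.
#4 b = 3 is odd — OK.
#5 h = 16 lies in [15, 17] — OK.
#6 d^2 + c^2 = 15^2 + 16^2 = 225 + 256 = 481 — OK.
#7 h = 16 is in {19, 16, 14} — OK.
#8 |3 - 16| = 13 — OK.
#9 f = 16 is in {14, 16, 20} — OK.
#10 max(20, 15) = 20 — OK.
#11 h - d = 16 - 15 = 1, not 4 — violated.
#12 3b + 3g = 3(3) + 3(16) = 57 — OK.

Constraint 11 does not hold.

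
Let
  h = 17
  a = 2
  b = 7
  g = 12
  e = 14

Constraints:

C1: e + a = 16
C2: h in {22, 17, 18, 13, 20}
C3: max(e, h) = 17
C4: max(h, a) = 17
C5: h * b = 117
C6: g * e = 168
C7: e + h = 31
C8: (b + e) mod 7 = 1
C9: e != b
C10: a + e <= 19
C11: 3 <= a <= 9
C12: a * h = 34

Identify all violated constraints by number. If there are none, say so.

Constraints 5, 8, and 11 are violated.

C1: e + a = 14 + 2 = 16 — satisfied.
C2: h = 17 is in {22, 17, 18, 13, 20} — satisfied.
C3: max(14, 17) = 17 — satisfied.
C4: max(17, 2) = 17 — satisfied.
C5: h * b = 17 * 7 = 119, not 117 — violated.
C6: g * e = 12 * 14 = 168 — satisfied.
C7: e + h = 14 + 17 = 31 — satisfied.
C8: b + e = 21; 21 mod 7 = 0, not 1 — violated.
C9: e = 14, b = 7; distinct — satisfied.
C10: a + e = 2 + 14 = 16; 16 ≤ 19 — satisfied.
C11: a = 2 is outside [3, 9] — violated.
C12: a * h = 2 * 17 = 34 — satisfied.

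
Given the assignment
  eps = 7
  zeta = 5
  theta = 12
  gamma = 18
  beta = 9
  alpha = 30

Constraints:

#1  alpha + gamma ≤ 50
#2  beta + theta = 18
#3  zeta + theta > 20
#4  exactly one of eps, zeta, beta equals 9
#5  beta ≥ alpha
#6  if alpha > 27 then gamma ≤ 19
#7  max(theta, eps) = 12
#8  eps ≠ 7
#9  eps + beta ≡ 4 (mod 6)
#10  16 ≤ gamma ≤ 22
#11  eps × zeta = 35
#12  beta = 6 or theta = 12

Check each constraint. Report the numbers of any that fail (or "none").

The assignment fails constraints 2, 3, 5, and 8.

#1 alpha + gamma = 30 + 18 = 48; 48 ≤ 50  ✓
#2 beta + theta = 9 + 12 = 21, not 18  ✗
#3 zeta + theta = 5 + 12 = 17; 17 ≤ 20, bound 20 not met  ✗
#4 eps=7, zeta=5, beta=9; 1 of them equals 9  ✓
#5 beta = 9, alpha = 30; 9 < 30 (want ≥)  ✗
#6 alpha = 30 > 27, so we need gamma ≤ 19; gamma = 18 ≤ 19  ✓
#7 max(12, 7) = 12  ✓
#8 eps = 7, but 7 is required to differ  ✗
#9 eps + beta = 16; 16 mod 6 = 4  ✓
#10 gamma = 18 lies in [16, 22]  ✓
#11 eps × zeta = 7 × 5 = 35  ✓
#12 beta = 9 ≠ 6, but theta = 12 = 12 (second disjunct)  ✓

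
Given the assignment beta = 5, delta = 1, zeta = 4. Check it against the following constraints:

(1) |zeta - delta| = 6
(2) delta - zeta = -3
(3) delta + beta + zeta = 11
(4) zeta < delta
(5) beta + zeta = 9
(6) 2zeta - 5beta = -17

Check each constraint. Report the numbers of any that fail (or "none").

No — constraints 1, 3, and 4 are not satisfied.

(1) |4 - 1| = 3, not 6  no
(2) delta - zeta = 1 - 4 = -3  yes
(3) delta + beta + zeta = 1 + 5 + 4 = 10, not 11  no
(4) zeta = 4, delta = 1; 4 ≥ 1 (want <)  no
(5) beta + zeta = 5 + 4 = 9  yes
(6) 2zeta - 5beta = 2(4) - 5(5) = -17  yes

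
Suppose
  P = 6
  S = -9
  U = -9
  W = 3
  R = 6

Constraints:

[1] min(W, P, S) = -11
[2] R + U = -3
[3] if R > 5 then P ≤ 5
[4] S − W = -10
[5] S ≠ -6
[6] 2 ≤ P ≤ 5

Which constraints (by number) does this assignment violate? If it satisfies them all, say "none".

The assignment fails constraints 1, 3, 4, 6.

[1] min(3, 6, -9) = -9, not -11 — violated.
[2] R + U = 6 + (-9) = -3 — satisfied.
[3] R = 6 > 5, so we need P ≤ 5; but P = 6 > 5 — violated.
[4] S − W = -9 − 3 = -12, not -10 — violated.
[5] S = -9, and -9 ≠ -6 — satisfied.
[6] P = 6 is outside [2, 5] — violated.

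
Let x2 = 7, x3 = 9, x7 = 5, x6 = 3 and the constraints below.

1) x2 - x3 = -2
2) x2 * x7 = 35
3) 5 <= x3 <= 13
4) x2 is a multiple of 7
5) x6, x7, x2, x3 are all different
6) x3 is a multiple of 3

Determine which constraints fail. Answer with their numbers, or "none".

Yes — all constraints hold.

1) x2 - x3 = 7 - 9 = -2  ✓
2) x2 * x7 = 7 * 5 = 35  ✓
3) x3 = 9 lies in [5, 13]  ✓
4) 7 / 7 = 1, so 7 divides 7  ✓
5) values 3, 5, 7, 9 are pairwise distinct  ✓
6) 9 / 3 = 3, so 3 divides 9  ✓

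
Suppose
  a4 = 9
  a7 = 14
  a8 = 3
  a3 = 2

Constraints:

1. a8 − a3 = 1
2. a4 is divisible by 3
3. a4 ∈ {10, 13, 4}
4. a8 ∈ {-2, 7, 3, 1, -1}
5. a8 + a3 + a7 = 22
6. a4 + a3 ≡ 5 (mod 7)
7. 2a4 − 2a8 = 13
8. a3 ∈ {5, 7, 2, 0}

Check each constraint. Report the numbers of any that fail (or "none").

Constraints 3, 5, 6, and 7 are violated.

1. a8 − a3 = 3 − 2 = 1  ✔
2. 9 / 3 = 3, so 3 divides 9  ✔
3. a4 = 9 is not in {10, 13, 4}  ✘
4. a8 = 3 is in {-2, 7, 3, 1, -1}  ✔
5. a8 + a3 + a7 = 3 + 2 + 14 = 19, not 22  ✘
6. a4 + a3 = 11; 11 mod 7 = 4, not 5  ✘
7. 2a4 − 2a8 = 2(9) − 2(3) = 12, not 13  ✘
8. a3 = 2 is in {5, 7, 2, 0}  ✔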